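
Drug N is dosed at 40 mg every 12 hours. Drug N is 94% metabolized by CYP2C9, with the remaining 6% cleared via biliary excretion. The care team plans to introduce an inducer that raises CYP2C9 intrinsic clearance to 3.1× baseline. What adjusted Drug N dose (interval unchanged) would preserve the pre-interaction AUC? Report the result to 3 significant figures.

The CYP2C9 pathway (94% of clearance) increases to 3.1× activity: 0.94 × 3.1 = 2.914.
The remaining 6% of clearance is unaffected.
Relative clearance = 2.914 + 0.06 = 2.974.
To maintain the same steady-state level, dose must scale with clearance: new dose = 40 × 2.974 = 119 mg.

119 mg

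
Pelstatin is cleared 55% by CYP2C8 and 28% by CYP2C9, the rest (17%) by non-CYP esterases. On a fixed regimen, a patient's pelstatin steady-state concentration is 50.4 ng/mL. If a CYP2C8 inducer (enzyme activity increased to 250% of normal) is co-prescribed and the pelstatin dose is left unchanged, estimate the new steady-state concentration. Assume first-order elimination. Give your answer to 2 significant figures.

28 ng/mL

CYP2C8: 0.55 × 2.5 = 1.375
CYP2C9: 0.28 (unchanged)
Other: 0.17 (unchanged)
New clearance relative to baseline: 1.375 + 0.28 + 0.17 = 1.825.
New steady-state concentration = baseline ÷ relative clearance = 50.4 / 1.825 = 28 ng/mL.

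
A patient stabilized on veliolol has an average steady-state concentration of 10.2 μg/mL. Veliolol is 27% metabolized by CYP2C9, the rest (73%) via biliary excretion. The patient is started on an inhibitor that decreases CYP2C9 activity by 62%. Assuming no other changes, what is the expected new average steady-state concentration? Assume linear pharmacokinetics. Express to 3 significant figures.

The CYP2C9 pathway (27% of clearance) drops to 0.38× activity: 0.27 × 0.38 = 0.1026.
The remaining 73% of clearance is unaffected.
New clearance relative to baseline: 0.1026 + 0.73 = 0.8326.
Average steady-state concentration ∝ 1/CL, so new value = 10.2 / 0.8326 = 12.3 μg/mL.

12.3 μg/mL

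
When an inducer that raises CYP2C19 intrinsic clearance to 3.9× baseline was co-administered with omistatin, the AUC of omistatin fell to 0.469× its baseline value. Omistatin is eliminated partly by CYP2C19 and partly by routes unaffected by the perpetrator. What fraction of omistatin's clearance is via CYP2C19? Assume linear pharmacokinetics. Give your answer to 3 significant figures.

Write x for the fraction cleared via CYP2C19. The observed AUC change means clearance rose to 1/0.469 = 2.132 of baseline.
Only the CYP2C19 route changed, so 2.132 = x·3.9 + (1 − x), giving x = 0.390.

0.390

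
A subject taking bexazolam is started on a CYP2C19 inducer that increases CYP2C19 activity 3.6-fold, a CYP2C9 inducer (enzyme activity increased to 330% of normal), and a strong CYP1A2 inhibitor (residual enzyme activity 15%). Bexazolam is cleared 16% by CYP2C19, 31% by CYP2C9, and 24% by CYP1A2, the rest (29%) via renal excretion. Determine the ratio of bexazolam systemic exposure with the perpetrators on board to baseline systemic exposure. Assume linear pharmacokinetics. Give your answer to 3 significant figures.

The CYP2C19 pathway (16% of clearance) is boosted to 3.6× activity: 0.16 × 3.6 = 0.576.
The CYP2C9 pathway (31% of clearance) rises to 3.3× activity: 0.31 × 3.3 = 1.023.
The CYP1A2 pathway (24% of clearance) drops to 0.15× activity: 0.24 × 0.15 = 0.036.
Non-CYP routes (29%) are unchanged.
Relative clearance = 0.576 + 1.023 + 0.036 + 0.29 = 1.925.
Systemic exposure ∝ 1/CL: fold-change = 1 / 1.925 = 0.519.

0.519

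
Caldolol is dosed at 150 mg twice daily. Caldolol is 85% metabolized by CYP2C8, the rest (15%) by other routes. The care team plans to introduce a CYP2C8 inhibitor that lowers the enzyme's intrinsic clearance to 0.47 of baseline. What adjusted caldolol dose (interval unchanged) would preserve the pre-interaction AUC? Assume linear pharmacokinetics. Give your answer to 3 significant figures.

The CYP2C8 pathway (85% of clearance) drops to 0.47× activity: 0.85 × 0.47 = 0.3995.
The remaining 15% of clearance is unaffected.
Relative clearance = 0.3995 + 0.15 = 0.5495.
Exposure is unchanged when dose changes in proportion to clearance. New dose = 150 mg × 0.5495 = 82.4 mg.

82.4 mg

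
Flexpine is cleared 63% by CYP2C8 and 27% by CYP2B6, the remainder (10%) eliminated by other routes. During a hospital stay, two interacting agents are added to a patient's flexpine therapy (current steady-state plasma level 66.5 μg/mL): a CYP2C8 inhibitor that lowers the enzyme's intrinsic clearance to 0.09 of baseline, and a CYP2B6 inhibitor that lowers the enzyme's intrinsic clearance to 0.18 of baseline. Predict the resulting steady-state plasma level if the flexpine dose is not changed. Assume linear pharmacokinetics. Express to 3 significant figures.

The CYP2C8 pathway (63% of clearance) is reduced to 0.09× activity: 0.63 × 0.09 = 0.0567.
The CYP2B6 pathway (27% of clearance) falls to 0.18× activity: 0.27 × 0.18 = 0.0486.
The remaining 10% of clearance is unaffected.
CL_new/CL_old = 0.0567 + 0.0486 + 0.1 = 0.2053.
Dividing the baseline by the relative clearance: 66.5 / 0.2053 = 324 μg/mL.

324 μg/mL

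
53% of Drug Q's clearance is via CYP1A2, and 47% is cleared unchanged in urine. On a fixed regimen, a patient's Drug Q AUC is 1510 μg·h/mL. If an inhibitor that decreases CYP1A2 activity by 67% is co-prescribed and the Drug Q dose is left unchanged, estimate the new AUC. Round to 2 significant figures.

2.3 × 10³ μg·h/mL

CYP1A2: 0.53 × 0.33 = 0.1749
Other: 0.47 (unchanged)
New clearance relative to baseline: 0.1749 + 0.47 = 0.6449.
New AUC = baseline ÷ relative clearance = 1510 / 0.6449 = 2.3 × 10³ μg·h/mL.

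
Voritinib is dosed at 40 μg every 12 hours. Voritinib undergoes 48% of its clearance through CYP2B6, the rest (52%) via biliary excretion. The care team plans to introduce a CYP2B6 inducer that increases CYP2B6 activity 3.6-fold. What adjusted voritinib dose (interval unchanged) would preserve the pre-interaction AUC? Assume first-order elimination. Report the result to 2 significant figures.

90 μg

The CYP2B6 pathway (48% of clearance) is boosted to 3.6× activity: 0.48 × 3.6 = 1.728.
Non-CYP routes (52%) are unchanged.
Relative clearance = 1.728 + 0.52 = 2.248.
Css,avg = (dose rate)/CL, so holding Css fixed requires dose ∝ CL: 40 × 2.248 = 90 μg.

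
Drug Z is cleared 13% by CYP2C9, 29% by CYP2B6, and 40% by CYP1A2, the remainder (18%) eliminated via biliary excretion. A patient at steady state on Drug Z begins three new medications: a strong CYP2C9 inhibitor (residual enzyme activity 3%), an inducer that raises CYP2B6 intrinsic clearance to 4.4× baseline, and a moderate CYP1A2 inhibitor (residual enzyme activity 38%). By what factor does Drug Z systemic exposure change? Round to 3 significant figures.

The CYP2C9 pathway (13% of clearance) falls to 0.03× activity: 0.13 × 0.03 = 0.0039.
The CYP2B6 pathway (29% of clearance) is boosted to 4.4× activity: 0.29 × 4.4 = 1.276.
The CYP1A2 pathway (40% of clearance) falls to 0.38× activity: 0.4 × 0.38 = 0.152.
The remaining 18% of clearance is unaffected.
New clearance relative to baseline: 0.0039 + 1.276 + 0.152 + 0.18 = 1.6119.
Net systemic exposure ratio = 1 / 1.6119 = 0.620.

0.620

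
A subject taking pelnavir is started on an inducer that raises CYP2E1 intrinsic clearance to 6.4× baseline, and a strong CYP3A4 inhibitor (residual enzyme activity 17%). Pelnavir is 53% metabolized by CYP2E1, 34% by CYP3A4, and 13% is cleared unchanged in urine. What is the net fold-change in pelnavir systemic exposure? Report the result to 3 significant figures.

CYP2E1: 0.53 × 6.4 = 3.392
CYP3A4: 0.34 × 0.17 = 0.0578
Other: 0.13 (unchanged)
CL_new/CL_old = 3.392 + 0.0578 + 0.13 = 3.5798.
Because systemic exposure varies inversely with clearance, the combined effect is 1 / 3.5798 = 0.279.

0.279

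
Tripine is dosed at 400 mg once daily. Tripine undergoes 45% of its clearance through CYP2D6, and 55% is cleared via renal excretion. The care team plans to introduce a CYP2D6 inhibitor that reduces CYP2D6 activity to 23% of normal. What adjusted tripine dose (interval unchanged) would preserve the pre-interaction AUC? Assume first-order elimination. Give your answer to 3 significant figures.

CYP2D6: 0.45 × 0.23 = 0.1035
Other: 0.55 (unchanged)
Relative clearance = 0.1035 + 0.55 = 0.6535.
To maintain the same steady-state level, dose must scale with clearance: new dose = 400 × 0.6535 = 261 mg.

261 mg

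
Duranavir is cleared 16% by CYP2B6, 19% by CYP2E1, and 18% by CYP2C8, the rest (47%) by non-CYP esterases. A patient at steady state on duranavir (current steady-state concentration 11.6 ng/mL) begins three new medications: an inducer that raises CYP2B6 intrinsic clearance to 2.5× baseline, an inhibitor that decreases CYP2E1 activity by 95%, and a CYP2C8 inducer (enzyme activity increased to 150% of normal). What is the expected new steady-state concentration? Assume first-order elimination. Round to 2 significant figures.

The CYP2B6 pathway (16% of clearance) rises to 2.5× activity: 0.16 × 2.5 = 0.4.
The CYP2E1 pathway (19% of clearance) is reduced to 0.05× activity: 0.19 × 0.05 = 0.0095.
The CYP2C8 pathway (18% of clearance) rises to 1.5× activity: 0.18 × 1.5 = 0.27.
Non-CYP routes (47%) are unchanged.
New clearance relative to baseline: 0.4 + 0.0095 + 0.27 + 0.47 = 1.1495.
New steady-state concentration = 11.6 / 1.1495 = 10 ng/mL (concentration scales inversely with clearance).

10 ng/mL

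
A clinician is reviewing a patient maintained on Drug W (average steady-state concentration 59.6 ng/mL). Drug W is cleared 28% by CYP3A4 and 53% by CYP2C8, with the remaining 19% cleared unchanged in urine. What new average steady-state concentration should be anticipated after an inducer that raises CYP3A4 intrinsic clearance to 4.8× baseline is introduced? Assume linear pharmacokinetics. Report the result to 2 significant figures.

CYP3A4: 0.28 × 4.8 = 1.344
CYP2C8: 0.53 (unchanged)
Other: 0.19 (unchanged)
CL_new/CL_old = 1.344 + 0.53 + 0.19 = 2.064.
Average steady-state concentration ∝ 1/CL, so new value = 59.6 / 2.064 = 29 ng/mL.

29 ng/mL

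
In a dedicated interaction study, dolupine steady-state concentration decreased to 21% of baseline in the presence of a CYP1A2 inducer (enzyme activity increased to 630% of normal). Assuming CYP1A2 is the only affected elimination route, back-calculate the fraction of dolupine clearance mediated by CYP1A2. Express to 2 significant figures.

Call the CYP1A2 fraction fm. After the interaction, CL_new/CL_old = fm × 6.3 + (1 − fm).
Steady-state concentration ratio = 1 / (new CL fraction), so new CL fraction = 1 / 0.210 = 4.762.
fm × 6.3 + 1 − fm = 4.762  ⇒  fm × (6.3 − 1) = 3.762  ⇒  fm = 0.71.

0.71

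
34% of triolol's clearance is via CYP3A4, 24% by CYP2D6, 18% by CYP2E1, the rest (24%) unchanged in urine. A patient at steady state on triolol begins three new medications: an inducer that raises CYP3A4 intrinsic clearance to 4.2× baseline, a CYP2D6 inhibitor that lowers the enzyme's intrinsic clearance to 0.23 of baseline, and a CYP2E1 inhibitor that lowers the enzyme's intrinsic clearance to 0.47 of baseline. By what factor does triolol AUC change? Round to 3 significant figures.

The CYP3A4 pathway (34% of clearance) rises to 4.2× activity: 0.34 × 4.2 = 1.428.
The CYP2D6 pathway (24% of clearance) is reduced to 0.23× activity: 0.24 × 0.23 = 0.0552.
The CYP2E1 pathway (18% of clearance) falls to 0.47× activity: 0.18 × 0.47 = 0.0846.
Non-CYP routes (24%) are unchanged.
Relative clearance = 1.428 + 0.0552 + 0.0846 + 0.24 = 1.8078.
AUC ∝ 1/CL: fold-change = 1 / 1.8078 = 0.553.

0.553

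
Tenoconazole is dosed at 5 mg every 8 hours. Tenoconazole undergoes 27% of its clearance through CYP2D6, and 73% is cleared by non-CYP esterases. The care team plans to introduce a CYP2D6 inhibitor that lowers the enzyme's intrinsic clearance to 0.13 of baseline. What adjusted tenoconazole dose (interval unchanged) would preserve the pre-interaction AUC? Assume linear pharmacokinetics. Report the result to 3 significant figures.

3.83 mg

The CYP2D6 pathway (27% of clearance) drops to 0.13× activity: 0.27 × 0.13 = 0.0351.
Non-CYP routes (73%) are unchanged.
CL_new/CL_old = 0.0351 + 0.73 = 0.7651.
To maintain the same steady-state level, dose must scale with clearance: new dose = 5 × 0.7651 = 3.83 mg.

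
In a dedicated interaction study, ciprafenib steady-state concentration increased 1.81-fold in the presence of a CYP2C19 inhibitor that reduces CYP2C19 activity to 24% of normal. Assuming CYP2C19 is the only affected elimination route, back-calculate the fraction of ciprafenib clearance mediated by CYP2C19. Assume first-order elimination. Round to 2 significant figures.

CL'/CL = 1 / 1.81 = 0.5525
0.24·fm + (1 − fm) = 0.5525
fm = (0.5525 − 1) / (0.24 − 1) = 0.59

0.59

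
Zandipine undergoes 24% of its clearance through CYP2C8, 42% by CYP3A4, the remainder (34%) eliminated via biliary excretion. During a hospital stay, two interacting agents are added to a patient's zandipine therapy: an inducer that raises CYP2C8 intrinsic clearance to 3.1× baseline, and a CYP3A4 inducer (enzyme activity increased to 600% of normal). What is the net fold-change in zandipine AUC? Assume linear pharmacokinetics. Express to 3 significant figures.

The CYP2C8 pathway (24% of clearance) increases to 3.1× activity: 0.24 × 3.1 = 0.744.
The CYP3A4 pathway (42% of clearance) increases to 6× activity: 0.42 × 6 = 2.52.
Non-CYP routes (34%) are unchanged.
New clearance relative to baseline: 0.744 + 2.52 + 0.34 = 3.604.
Net AUC ratio = 1 / 3.604 = 0.277.

0.277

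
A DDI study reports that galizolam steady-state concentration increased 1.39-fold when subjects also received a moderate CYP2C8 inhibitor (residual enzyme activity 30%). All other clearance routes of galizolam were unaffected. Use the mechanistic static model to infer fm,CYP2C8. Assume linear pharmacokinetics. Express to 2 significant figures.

CL'/CL = 1 / 1.39 = 0.7194
0.3·fm + (1 − fm) = 0.7194
fm = (0.7194 − 1) / (0.3 − 1) = 0.40

0.40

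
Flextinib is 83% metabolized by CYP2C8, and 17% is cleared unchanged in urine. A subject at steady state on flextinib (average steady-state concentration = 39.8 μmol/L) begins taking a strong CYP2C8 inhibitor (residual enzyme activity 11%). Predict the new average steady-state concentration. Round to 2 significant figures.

1.5 × 10² μmol/L

The CYP2C8 pathway (83% of clearance) drops to 0.11× activity: 0.83 × 0.11 = 0.0913.
Non-CYP routes (17%) are unchanged.
Relative clearance = 0.0913 + 0.17 = 0.2613.
Average steady-state concentration ∝ 1/CL, so new value = 39.8 / 0.2613 = 1.5 × 10² μmol/L.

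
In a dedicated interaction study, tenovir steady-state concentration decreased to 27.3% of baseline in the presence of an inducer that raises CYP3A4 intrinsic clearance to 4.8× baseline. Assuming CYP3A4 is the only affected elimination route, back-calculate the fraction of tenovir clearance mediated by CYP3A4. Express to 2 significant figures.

Write x for the fraction cleared via CYP3A4. The observed steady-state concentration change means clearance rose to 1/0.273 = 3.663 of baseline.
Setting x·4.8 + (1 − x) = 3.663 and solving: x = (3.663 − 1)/(4.8 − 1) = 0.70.

0.70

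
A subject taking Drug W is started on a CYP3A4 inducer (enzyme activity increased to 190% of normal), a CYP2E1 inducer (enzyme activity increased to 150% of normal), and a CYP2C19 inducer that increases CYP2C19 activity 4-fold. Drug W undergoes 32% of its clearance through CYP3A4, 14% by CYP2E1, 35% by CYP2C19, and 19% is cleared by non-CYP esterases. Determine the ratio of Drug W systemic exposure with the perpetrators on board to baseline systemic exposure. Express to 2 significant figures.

0.42

The CYP3A4 pathway (32% of clearance) is boosted to 1.9× activity: 0.32 × 1.9 = 0.608.
The CYP2E1 pathway (14% of clearance) increases to 1.5× activity: 0.14 × 1.5 = 0.21.
The CYP2C19 pathway (35% of clearance) is boosted to 4× activity: 0.35 × 4 = 1.4.
Non-CYP routes (19%) are unchanged.
New clearance relative to baseline: 0.608 + 0.21 + 1.4 + 0.19 = 2.408.
Systemic exposure ∝ 1/CL: fold-change = 1 / 2.408 = 0.42.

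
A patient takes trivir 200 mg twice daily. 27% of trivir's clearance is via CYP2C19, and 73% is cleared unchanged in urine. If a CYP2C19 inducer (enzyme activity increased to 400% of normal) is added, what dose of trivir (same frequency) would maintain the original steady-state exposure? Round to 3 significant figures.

The CYP2C19 pathway (27% of clearance) rises to 4× activity: 0.27 × 4 = 1.08.
Non-CYP routes (73%) are unchanged.
CL_new/CL_old = 1.08 + 0.73 = 1.81.
To maintain the same steady-state level, dose must scale with clearance: new dose = 200 × 1.81 = 362 mg.

362 mg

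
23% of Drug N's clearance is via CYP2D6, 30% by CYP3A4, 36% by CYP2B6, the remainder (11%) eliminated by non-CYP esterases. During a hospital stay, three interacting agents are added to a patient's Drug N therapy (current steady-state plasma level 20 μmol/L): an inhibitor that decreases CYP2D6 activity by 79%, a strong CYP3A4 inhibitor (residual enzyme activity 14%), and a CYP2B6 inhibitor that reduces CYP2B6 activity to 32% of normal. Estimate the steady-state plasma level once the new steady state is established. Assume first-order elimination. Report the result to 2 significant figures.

63 μmol/L

CYP2D6: 0.23 × 0.21 = 0.0483
CYP3A4: 0.3 × 0.14 = 0.042
CYP2B6: 0.36 × 0.32 = 0.1152
Other: 0.11 (unchanged)
New clearance relative to baseline: 0.0483 + 0.042 + 0.1152 + 0.11 = 0.3155.
New steady-state plasma level = 20 / 0.3155 = 63 μmol/L (concentration scales inversely with clearance).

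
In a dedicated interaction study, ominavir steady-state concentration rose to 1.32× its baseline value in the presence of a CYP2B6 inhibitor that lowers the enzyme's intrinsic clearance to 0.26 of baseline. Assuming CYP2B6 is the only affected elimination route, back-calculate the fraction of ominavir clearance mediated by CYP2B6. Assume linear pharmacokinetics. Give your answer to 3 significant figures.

0.328

Call the CYP2B6 fraction fm. After the interaction, CL_new/CL_old = fm × 0.26 + (1 − fm).
Steady-state concentration ratio = 1 / (new CL fraction), so new CL fraction = 1 / 1.32 = 0.7576.
fm × 0.26 + 1 − fm = 0.7576  ⇒  fm × (0.26 − 1) = −0.2424  ⇒  fm = 0.328.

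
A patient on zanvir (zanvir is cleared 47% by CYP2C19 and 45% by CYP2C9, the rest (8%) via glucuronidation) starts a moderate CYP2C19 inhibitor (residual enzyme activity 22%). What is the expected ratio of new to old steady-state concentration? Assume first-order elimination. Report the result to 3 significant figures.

The CYP2C19 pathway (47% of clearance) is reduced to 0.22× activity: 0.47 × 0.22 = 0.1034.
CYP2C9 (45%) and the residual 8% are unaffected.
New clearance relative to baseline: 0.1034 + 0.45 + 0.08 = 0.6334.
Steady-state concentration ratio = CL_old/CL_new = 1 / 0.6334 = 1.58.

1.58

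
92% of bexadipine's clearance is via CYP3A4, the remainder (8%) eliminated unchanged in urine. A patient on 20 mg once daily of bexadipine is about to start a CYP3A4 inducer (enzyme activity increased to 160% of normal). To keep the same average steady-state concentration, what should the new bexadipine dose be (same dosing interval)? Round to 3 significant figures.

CYP3A4: 0.92 × 1.6 = 1.472
Other: 0.08 (unchanged)
Relative clearance = 1.472 + 0.08 = 1.552.
To maintain the same steady-state level, dose must scale with clearance: new dose = 20 × 1.552 = 31.0 mg.

31.0 mg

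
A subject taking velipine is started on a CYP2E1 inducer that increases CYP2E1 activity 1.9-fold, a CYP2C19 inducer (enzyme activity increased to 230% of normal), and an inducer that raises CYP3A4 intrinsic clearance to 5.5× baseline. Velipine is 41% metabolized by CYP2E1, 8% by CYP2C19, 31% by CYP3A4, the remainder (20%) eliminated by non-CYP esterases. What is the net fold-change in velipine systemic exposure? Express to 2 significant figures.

The CYP2E1 pathway (41% of clearance) is boosted to 1.9× activity: 0.41 × 1.9 = 0.779.
The CYP2C19 pathway (8% of clearance) rises to 2.3× activity: 0.08 × 2.3 = 0.184.
The CYP3A4 pathway (31% of clearance) increases to 5.5× activity: 0.31 × 5.5 = 1.705.
The remaining 20% of clearance is unaffected.
CL_new/CL_old = 0.779 + 0.184 + 1.705 + 0.2 = 2.868.
Systemic exposure ∝ 1/CL: fold-change = 1 / 2.868 = 0.35.

0.35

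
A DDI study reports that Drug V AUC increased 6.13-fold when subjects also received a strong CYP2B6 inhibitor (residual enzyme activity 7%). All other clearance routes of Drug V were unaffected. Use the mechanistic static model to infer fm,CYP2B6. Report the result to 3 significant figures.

0.900

Write x for the fraction cleared via CYP2B6. The observed AUC change means clearance fell to 1/6.13 = 0.1631 of baseline.
Setting x·0.07 + (1 − x) = 0.1631 and solving: x = (0.1631 − 1)/(0.07 − 1) = 0.900.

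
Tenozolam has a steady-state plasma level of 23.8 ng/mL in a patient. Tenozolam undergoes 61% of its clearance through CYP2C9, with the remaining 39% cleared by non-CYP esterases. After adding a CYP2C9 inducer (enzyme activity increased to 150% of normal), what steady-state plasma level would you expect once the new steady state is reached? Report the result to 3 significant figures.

18.2 ng/mL

The CYP2C9 pathway (61% of clearance) increases to 1.5× activity: 0.61 × 1.5 = 0.915.
Non-CYP routes (39%) are unchanged.
New clearance relative to baseline: 0.915 + 0.39 = 1.305.
Steady-state plasma level ∝ 1/CL, so new value = 23.8 / 1.305 = 18.2 ng/mL.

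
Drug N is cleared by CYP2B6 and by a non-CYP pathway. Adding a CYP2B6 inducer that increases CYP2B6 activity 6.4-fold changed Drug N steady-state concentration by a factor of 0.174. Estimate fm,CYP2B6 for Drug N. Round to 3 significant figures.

Let fm be the CYP2B6 fraction. New clearance relative to baseline = fm × 6.4 + (1 − fm).
Steady-state concentration ratio = 1 / (new CL fraction), so new CL fraction = 1 / 0.174 = 5.747.
fm × 6.4 + 1 − fm = 5.747  ⇒  fm × (6.4 − 1) = 4.747  ⇒  fm = 0.879.

0.879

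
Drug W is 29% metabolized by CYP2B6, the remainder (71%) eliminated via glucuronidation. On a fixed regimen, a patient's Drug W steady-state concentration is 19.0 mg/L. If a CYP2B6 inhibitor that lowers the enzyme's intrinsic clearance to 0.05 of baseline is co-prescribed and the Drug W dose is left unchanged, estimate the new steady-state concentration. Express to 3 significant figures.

26.2 mg/L

The CYP2B6 pathway (29% of clearance) drops to 0.05× activity: 0.29 × 0.05 = 0.0145.
The remaining 71% of clearance is unaffected.
CL_new/CL_old = 0.0145 + 0.71 = 0.7245.
With dosing unchanged, steady-state concentration scales as 1/CL: 19.0 / 0.7245 = 26.2 mg/L.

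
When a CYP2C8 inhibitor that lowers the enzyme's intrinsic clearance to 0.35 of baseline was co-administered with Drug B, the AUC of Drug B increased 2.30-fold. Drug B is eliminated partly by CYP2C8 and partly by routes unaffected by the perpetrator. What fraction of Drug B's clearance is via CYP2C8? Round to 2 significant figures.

Write x for the fraction cleared via CYP2C8. The observed AUC change means clearance fell to 1/2.30 = 0.4348 of baseline.
Only the CYP2C8 route changed, so 0.4348 = x·0.35 + (1 − x), giving x = 0.87.

0.87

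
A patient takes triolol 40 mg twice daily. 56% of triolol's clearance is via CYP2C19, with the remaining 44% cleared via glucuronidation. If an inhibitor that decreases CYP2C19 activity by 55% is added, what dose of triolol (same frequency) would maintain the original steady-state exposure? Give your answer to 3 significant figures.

27.7 mg

The CYP2C19 pathway (56% of clearance) is reduced to 0.45× activity: 0.56 × 0.45 = 0.252.
The remaining 44% of clearance is unaffected.
CL_new/CL_old = 0.252 + 0.44 = 0.692.
Exposure is unchanged when dose changes in proportion to clearance. New dose = 40 mg × 0.692 = 27.7 mg.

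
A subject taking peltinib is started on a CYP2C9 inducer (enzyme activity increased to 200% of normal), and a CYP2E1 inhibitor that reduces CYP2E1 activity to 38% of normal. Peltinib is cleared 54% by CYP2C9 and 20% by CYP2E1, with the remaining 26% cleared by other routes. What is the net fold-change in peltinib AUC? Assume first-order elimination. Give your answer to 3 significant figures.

The CYP2C9 pathway (54% of clearance) rises to 2× activity: 0.54 × 2 = 1.08.
The CYP2E1 pathway (20% of clearance) drops to 0.38× activity: 0.2 × 0.38 = 0.076.
The remaining 26% of clearance is unaffected.
Relative clearance = 1.08 + 0.076 + 0.26 = 1.416.
Net AUC ratio = 1 / 1.416 = 0.706.

0.706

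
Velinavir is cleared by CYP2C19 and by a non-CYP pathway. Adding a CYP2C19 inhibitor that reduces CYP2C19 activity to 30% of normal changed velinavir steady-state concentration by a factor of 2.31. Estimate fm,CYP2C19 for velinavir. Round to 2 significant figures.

CL'/CL = 1 / 2.31 = 0.4329
0.3·fm + (1 − fm) = 0.4329
fm = (0.4329 − 1) / (0.3 − 1) = 0.81

0.81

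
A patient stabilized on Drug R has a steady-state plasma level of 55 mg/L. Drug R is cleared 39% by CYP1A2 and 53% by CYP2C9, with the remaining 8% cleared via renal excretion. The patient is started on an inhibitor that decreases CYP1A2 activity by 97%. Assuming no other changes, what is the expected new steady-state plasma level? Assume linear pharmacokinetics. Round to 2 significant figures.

88 mg/L

The CYP1A2 pathway (39% of clearance) falls to 0.03× activity: 0.39 × 0.03 = 0.0117.
CYP2C9 (53%) and the residual 8% are unaffected.
New clearance relative to baseline: 0.0117 + 0.53 + 0.08 = 0.6217.
With dosing unchanged, steady-state plasma level scales as 1/CL: 55 / 0.6217 = 88 mg/L.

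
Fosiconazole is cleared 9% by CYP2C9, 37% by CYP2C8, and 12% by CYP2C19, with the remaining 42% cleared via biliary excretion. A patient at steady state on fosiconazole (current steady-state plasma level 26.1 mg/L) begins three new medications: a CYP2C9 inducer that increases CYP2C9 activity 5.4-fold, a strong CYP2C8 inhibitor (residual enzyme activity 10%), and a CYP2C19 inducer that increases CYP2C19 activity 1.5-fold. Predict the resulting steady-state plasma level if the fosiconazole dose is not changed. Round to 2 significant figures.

23 mg/L

The CYP2C9 pathway (9% of clearance) increases to 5.4× activity: 0.09 × 5.4 = 0.486.
The CYP2C8 pathway (37% of clearance) drops to 0.1× activity: 0.37 × 0.1 = 0.037.
The CYP2C19 pathway (12% of clearance) rises to 1.5× activity: 0.12 × 1.5 = 0.18.
The remaining 42% of clearance is unaffected.
CL_new/CL_old = 0.486 + 0.037 + 0.18 + 0.42 = 1.123.
Dividing the baseline by the relative clearance: 26.1 / 1.123 = 23 mg/L.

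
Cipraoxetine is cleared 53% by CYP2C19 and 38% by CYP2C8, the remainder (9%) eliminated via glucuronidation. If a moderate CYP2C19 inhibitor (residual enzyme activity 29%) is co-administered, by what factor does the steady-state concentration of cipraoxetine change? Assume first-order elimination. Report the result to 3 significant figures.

The CYP2C19 pathway (53% of clearance) drops to 0.29× activity: 0.53 × 0.29 = 0.1537.
CYP2C8 (38%) and the residual 9% are unaffected.
CL_new/CL_old = 0.1537 + 0.38 + 0.09 = 0.6237.
Steady-state concentration ratio = CL_old/CL_new = 1 / 0.6237 = 1.60.

1.60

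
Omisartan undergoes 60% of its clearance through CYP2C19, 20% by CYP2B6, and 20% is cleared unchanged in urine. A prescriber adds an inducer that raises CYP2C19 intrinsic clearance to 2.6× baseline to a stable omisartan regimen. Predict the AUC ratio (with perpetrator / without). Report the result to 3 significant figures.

0.510

The CYP2C19 pathway (60% of clearance) rises to 2.6× activity: 0.6 × 2.6 = 1.56.
CYP2B6 (20%) and the residual 20% are unaffected.
CL_new/CL_old = 1.56 + 0.2 + 0.2 = 1.96.
AUC is inversely proportional to clearance, so the fold-change is 1 / 1.96 = 0.510.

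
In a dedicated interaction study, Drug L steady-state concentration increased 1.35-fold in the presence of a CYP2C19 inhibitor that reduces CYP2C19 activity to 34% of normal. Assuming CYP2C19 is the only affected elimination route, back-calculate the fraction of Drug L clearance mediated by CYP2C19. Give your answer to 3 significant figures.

0.393

CL'/CL = 1 / 1.35 = 0.7407
0.34·fm + (1 − fm) = 0.7407
fm = (0.7407 − 1) / (0.34 − 1) = 0.393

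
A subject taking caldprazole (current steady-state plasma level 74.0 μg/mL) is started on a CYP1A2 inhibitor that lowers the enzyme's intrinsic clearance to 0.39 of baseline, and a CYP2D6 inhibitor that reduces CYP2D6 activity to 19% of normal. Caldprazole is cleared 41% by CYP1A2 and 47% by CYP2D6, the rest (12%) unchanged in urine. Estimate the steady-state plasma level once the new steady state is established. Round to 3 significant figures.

CYP1A2: 0.41 × 0.39 = 0.1599
CYP2D6: 0.47 × 0.19 = 0.0893
Other: 0.12 (unchanged)
Relative clearance = 0.1599 + 0.0893 + 0.12 = 0.3692.
Dividing the baseline by the relative clearance: 74.0 / 0.3692 = 200 μg/mL.

200 μg/mL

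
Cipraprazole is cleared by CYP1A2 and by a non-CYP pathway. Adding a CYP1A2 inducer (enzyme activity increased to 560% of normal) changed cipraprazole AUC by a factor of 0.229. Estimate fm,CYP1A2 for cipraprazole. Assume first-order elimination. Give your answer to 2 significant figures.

0.73

Let fm be the CYP1A2 fraction. New clearance relative to baseline = fm × 5.6 + (1 − fm).
AUC ratio = 1 / (new CL fraction), so new CL fraction = 1 / 0.229 = 4.367.
fm × 5.6 + 1 − fm = 4.367  ⇒  fm × (5.6 − 1) = 3.367  ⇒  fm = 0.73.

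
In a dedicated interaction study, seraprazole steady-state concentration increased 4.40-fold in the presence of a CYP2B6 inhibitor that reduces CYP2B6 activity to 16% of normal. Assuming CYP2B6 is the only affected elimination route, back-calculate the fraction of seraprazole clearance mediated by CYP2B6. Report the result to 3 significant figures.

0.920

Let x = fm,CYP2B6. Because steady-state concentration ∝ 1/CL, relative clearance fell to 1/4.40 = 0.2273.
Only the CYP2B6 route changed, so 0.2273 = x·0.16 + (1 − x), giving x = 0.920.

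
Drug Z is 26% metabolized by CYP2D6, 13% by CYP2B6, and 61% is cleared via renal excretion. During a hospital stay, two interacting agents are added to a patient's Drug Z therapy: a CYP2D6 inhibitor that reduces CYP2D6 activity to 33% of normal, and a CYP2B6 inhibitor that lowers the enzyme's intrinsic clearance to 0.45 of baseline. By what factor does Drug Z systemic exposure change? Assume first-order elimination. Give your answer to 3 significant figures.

The CYP2D6 pathway (26% of clearance) drops to 0.33× activity: 0.26 × 0.33 = 0.0858.
The CYP2B6 pathway (13% of clearance) is reduced to 0.45× activity: 0.13 × 0.45 = 0.0585.
Non-CYP routes (61%) are unchanged.
CL_new/CL_old = 0.0858 + 0.0585 + 0.61 = 0.7543.
Because systemic exposure varies inversely with clearance, the combined effect is 1 / 0.7543 = 1.33.

1.33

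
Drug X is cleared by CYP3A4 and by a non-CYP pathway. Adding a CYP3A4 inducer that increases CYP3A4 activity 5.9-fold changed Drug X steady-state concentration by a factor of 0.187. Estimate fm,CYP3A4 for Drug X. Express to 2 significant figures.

CL'/CL = 1 / 0.187 = 5.348
5.9·fm + (1 − fm) = 5.348
fm = (5.348 − 1) / (5.9 − 1) = 0.89

0.89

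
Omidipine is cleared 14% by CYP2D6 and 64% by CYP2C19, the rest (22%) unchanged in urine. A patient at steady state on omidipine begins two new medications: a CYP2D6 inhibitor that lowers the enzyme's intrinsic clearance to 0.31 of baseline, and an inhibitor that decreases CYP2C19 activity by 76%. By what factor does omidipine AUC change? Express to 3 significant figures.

The CYP2D6 pathway (14% of clearance) falls to 0.31× activity: 0.14 × 0.31 = 0.0434.
The CYP2C19 pathway (64% of clearance) falls to 0.24× activity: 0.64 × 0.24 = 0.1536.
The remaining 22% of clearance is unaffected.
CL_new/CL_old = 0.0434 + 0.1536 + 0.22 = 0.417.
Because AUC varies inversely with clearance, the combined effect is 1 / 0.417 = 2.40.

2.40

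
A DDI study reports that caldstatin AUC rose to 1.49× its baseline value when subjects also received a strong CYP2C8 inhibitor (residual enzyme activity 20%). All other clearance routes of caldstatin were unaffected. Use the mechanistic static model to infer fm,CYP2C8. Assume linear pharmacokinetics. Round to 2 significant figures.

0.41

Let x = fm,CYP2C8. Because AUC ∝ 1/CL, relative clearance fell to 1/1.49 = 0.6711.
Only the CYP2C8 route changed, so 0.6711 = x·0.2 + (1 − x), giving x = 0.41.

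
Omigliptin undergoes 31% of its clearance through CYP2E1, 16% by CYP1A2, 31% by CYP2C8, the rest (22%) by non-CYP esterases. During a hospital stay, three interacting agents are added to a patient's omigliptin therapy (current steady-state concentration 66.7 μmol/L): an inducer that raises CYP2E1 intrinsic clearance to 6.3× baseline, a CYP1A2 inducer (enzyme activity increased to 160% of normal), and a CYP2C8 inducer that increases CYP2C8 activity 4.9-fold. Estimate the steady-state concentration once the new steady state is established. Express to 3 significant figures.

16.9 μmol/L

CYP2E1: 0.31 × 6.3 = 1.953
CYP1A2: 0.16 × 1.6 = 0.256
CYP2C8: 0.31 × 4.9 = 1.519
Other: 0.22 (unchanged)
CL_new/CL_old = 1.953 + 0.256 + 1.519 + 0.22 = 3.948.
New steady-state concentration = 66.7 / 3.948 = 16.9 μmol/L (concentration scales inversely with clearance).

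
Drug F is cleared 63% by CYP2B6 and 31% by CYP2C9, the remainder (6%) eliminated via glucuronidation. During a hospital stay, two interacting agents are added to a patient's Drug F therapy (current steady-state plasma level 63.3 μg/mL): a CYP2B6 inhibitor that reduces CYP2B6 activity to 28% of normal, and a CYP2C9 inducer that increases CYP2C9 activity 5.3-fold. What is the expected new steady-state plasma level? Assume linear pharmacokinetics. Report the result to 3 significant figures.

33.7 μg/mL

The CYP2B6 pathway (63% of clearance) falls to 0.28× activity: 0.63 × 0.28 = 0.1764.
The CYP2C9 pathway (31% of clearance) is boosted to 5.3× activity: 0.31 × 5.3 = 1.643.
Non-CYP routes (6%) are unchanged.
New clearance relative to baseline: 0.1764 + 1.643 + 0.06 = 1.8794.
Dividing the baseline by the relative clearance: 63.3 / 1.8794 = 33.7 μg/mL.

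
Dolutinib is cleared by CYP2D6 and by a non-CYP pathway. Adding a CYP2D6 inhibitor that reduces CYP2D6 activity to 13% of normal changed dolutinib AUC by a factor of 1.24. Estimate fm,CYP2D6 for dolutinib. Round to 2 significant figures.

0.22

Call the CYP2D6 fraction fm. After the interaction, CL_new/CL_old = fm × 0.13 + (1 − fm).
AUC ratio = 1 / (new CL fraction), so new CL fraction = 1 / 1.24 = 0.8065.
fm × 0.13 + 1 − fm = 0.8065  ⇒  fm × (0.13 − 1) = −0.1935  ⇒  fm = 0.22.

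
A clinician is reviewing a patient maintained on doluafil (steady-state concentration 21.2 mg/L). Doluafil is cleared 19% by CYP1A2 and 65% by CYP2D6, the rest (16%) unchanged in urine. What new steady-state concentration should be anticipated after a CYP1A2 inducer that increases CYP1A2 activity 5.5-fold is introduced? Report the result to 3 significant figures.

The CYP1A2 pathway (19% of clearance) increases to 5.5× activity: 0.19 × 5.5 = 1.045.
CYP2D6 (65%) and the residual 16% are unaffected.
New clearance relative to baseline: 1.045 + 0.65 + 0.16 = 1.855.
With dosing unchanged, steady-state concentration scales as 1/CL: 21.2 / 1.855 = 11.4 mg/L.

11.4 mg/L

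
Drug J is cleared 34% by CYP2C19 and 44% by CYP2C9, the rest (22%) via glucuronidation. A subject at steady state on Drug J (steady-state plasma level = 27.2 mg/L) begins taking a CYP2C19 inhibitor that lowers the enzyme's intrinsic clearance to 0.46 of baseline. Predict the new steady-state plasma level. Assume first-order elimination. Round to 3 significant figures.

The CYP2C19 pathway (34% of clearance) falls to 0.46× activity: 0.34 × 0.46 = 0.1564.
CYP2C9 (44%) and the residual 22% are unaffected.
CL_new/CL_old = 0.1564 + 0.44 + 0.22 = 0.8164.
With dosing unchanged, steady-state plasma level scales as 1/CL: 27.2 / 0.8164 = 33.3 mg/L.

33.3 mg/L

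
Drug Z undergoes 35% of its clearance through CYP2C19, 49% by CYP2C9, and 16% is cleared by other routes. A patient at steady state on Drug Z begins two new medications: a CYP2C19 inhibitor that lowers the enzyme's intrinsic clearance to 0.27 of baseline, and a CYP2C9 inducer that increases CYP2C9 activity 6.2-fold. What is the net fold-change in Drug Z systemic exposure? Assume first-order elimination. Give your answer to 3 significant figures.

0.304

CYP2C19: 0.35 × 0.27 = 0.0945
CYP2C9: 0.49 × 6.2 = 3.038
Other: 0.16 (unchanged)
Relative clearance = 0.0945 + 3.038 + 0.16 = 3.2925.
Net systemic exposure ratio = 1 / 3.2925 = 0.304.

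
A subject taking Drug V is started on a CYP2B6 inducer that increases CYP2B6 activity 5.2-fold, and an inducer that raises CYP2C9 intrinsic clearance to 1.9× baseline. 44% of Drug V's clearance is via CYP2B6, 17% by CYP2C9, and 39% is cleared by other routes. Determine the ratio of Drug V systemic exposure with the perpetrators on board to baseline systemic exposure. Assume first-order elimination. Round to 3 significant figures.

0.333

CYP2B6: 0.44 × 5.2 = 2.288
CYP2C9: 0.17 × 1.9 = 0.323
Other: 0.39 (unchanged)
New clearance relative to baseline: 2.288 + 0.323 + 0.39 = 3.001.
Net systemic exposure ratio = 1 / 3.001 = 0.333.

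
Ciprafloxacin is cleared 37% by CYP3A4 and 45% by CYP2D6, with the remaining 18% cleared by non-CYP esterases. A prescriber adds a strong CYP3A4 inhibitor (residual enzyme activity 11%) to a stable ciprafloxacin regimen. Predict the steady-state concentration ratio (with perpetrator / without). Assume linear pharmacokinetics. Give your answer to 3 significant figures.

1.49

The CYP3A4 pathway (37% of clearance) drops to 0.11× activity: 0.37 × 0.11 = 0.0407.
CYP2D6 (45%) and the residual 18% are unaffected.
New clearance relative to baseline: 0.0407 + 0.45 + 0.18 = 0.6707.
Since steady-state concentration ∝ 1/CL, the ratio is 1 / 0.6707 = 1.49.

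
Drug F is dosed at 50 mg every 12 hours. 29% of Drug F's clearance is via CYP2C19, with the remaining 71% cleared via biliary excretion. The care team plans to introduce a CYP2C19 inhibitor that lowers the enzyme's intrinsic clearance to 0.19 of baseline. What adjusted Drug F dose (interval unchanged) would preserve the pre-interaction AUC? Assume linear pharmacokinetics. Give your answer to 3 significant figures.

38.3 mg

The CYP2C19 pathway (29% of clearance) drops to 0.19× activity: 0.29 × 0.19 = 0.0551.
The remaining 71% of clearance is unaffected.
New clearance relative to baseline: 0.0551 + 0.71 = 0.7651.
Exposure is unchanged when dose changes in proportion to clearance. New dose = 50 mg × 0.7651 = 38.3 mg.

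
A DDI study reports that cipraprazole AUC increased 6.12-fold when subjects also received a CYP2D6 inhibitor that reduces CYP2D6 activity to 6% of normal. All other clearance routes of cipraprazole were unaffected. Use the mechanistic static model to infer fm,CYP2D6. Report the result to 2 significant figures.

0.89

Let fm be the CYP2D6 fraction. New clearance relative to baseline = fm × 0.06 + (1 − fm).
AUC ratio = 1 / (new CL fraction), so new CL fraction = 1 / 6.12 = 0.1634.
fm × 0.06 + 1 − fm = 0.1634  ⇒  fm × (0.06 − 1) = −0.8366  ⇒  fm = 0.89.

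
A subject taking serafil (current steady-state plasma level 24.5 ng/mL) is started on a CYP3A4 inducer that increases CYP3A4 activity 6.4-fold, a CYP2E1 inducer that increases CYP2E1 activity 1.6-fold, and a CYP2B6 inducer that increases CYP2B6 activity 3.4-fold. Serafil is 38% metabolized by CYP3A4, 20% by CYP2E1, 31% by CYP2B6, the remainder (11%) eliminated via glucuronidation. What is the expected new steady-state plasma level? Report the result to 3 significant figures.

The CYP3A4 pathway (38% of clearance) rises to 6.4× activity: 0.38 × 6.4 = 2.432.
The CYP2E1 pathway (20% of clearance) rises to 1.6× activity: 0.2 × 1.6 = 0.32.
The CYP2B6 pathway (31% of clearance) rises to 3.4× activity: 0.31 × 3.4 = 1.054.
Non-CYP routes (11%) are unchanged.
CL_new/CL_old = 2.432 + 0.32 + 1.054 + 0.11 = 3.916.
Steady-state plasma level ∝ 1/CL: new value = 24.5 / 3.916 = 6.26 ng/mL.

6.26 ng/mL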